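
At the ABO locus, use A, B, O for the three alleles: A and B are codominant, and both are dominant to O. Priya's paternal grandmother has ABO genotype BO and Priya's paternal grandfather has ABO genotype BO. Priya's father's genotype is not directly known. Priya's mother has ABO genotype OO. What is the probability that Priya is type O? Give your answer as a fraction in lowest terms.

1/2

Priya's father's ABO genotype from BO × BO: 1/4 BB, 1/2 BO, 1/4 OO.
Crossing each possibility with the mother OO and summing P(type O): 1/4·0 + 1/2·1/2 + 1/4·1 = 1/2.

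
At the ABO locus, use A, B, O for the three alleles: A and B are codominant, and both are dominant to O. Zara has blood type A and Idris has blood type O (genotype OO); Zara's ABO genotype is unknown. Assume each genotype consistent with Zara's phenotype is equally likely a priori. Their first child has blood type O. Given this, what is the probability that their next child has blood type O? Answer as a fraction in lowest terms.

Possible genotypes: Zara ∈ {AA, AO}; Idris ∈ {OO}.
Weight each parental genotype pair by prior × P(type-O child):
  AO × OO: posterior weight 1; P(next child type O) = 1/2.
Weighted sum = 1/2.

1/2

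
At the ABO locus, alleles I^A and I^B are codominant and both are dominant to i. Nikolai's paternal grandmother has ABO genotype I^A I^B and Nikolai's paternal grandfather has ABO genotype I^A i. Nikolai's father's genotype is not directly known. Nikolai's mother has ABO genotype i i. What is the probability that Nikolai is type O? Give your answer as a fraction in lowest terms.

Nikolai's father's ABO genotype from I^A I^B × I^A i: 1/4 I^A I^A, 1/4 I^A I^B, 1/4 I^A i, 1/4 I^B i.
Crossing each possibility with the mother i i and summing P(type O): 1/4·0 + 1/4·0 + 1/4·1/2 + 1/4·1/2 = 1/4.

1/4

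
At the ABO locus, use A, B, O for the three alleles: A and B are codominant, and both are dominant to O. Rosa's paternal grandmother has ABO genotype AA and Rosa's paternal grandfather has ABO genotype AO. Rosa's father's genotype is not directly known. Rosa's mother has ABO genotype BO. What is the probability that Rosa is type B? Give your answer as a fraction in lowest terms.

Rosa's father's ABO genotype from AA × AO: 1/2 AA, 1/2 AO.
Crossing each possibility with the mother BO and summing P(type B): 1/2·0 + 1/2·1/4 = 1/8.

1/8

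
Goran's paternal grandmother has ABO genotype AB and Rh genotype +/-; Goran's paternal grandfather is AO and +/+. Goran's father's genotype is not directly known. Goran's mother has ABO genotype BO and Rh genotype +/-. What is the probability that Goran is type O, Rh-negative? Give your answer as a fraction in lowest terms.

1/64

Goran's father's ABO genotype from AB × AO: 1/4 AA, 1/4 AB, 1/4 AO, 1/4 BO.
Crossing each possibility with the mother BO and summing P(type O): 1/4·0 + 1/4·0 + 1/4·1/4 + 1/4·1/4 = 1/8.
Similarly for Rh via the father's Rh distribution: P(Rh-) = 1/8.
Independent loci: 1/8 × 1/8 = 1/64.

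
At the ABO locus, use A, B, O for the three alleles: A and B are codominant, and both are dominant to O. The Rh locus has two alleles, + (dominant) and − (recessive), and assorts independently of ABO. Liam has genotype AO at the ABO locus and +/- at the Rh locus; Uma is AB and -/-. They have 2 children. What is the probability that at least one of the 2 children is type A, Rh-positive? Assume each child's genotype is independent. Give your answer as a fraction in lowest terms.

7/16

ABO cross AO × AB → 1/2 A, 1/4 B, 1/4 AB.
Rh cross +/- × -/- → 1/2 Rh+, 1/2 Rh-; so P(type A, Rh-positive) = 1/2 × 1/2 = 1/4 per child.
P(none) = (3/4)^2 = 9/16; P(at least one) = 1 − 9/16 = 7/16.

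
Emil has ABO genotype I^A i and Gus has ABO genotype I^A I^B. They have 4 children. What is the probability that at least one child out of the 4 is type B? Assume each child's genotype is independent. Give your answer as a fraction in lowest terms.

175/256

ABO cross I^A i × I^A I^B → 1/2 A, 1/4 B, 1/4 AB.
So P(type B) = 1/4 per child.
P(none) = (3/4)^4 = 81/256; P(at least one) = 1 − 81/256 = 175/256.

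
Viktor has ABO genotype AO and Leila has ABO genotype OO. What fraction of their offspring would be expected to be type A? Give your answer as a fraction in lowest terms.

ABO cross AO × OO → offspring phenotypes: 1/2 O, 1/2 A.
So P(type A) = 1/2.

1/2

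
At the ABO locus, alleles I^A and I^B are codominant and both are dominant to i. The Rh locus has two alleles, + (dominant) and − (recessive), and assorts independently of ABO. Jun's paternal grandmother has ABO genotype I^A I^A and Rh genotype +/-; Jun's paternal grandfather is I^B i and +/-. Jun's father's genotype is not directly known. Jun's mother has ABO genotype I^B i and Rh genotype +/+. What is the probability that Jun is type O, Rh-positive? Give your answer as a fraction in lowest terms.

1/8

Jun's father's ABO genotype from I^A I^A × I^B i: 1/2 I^A I^B, 1/2 I^A i.
Crossing each possibility with the mother I^B i and summing P(type O): 1/2·0 + 1/2·1/4 = 1/8.
Similarly for Rh via the father's Rh distribution: P(Rh+) = 1.
Independent loci: 1/8 × 1 = 1/8.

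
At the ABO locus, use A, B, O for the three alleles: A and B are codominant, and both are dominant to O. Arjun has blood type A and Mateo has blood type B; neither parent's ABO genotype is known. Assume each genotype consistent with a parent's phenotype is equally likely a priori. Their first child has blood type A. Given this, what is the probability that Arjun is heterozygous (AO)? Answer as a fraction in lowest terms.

Possible genotypes: Arjun ∈ {AA, AO}; Mateo ∈ {BB, BO}.
Weight each parental genotype pair by prior × P(type-A child):
  AA × BO: posterior weight 2/3.
  AO × BO: posterior weight 1/3.
Sum the posterior weight over pairs where Arjun is AO: 1/3.

1/3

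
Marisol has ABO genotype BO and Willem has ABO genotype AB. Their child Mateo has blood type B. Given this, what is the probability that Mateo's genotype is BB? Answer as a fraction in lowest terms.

1/2

Cross BO × AB → 1/4 AB, 1/4 AO, 1/4 BB, 1/4 BO.
Type-B genotypes among offspring: BB (1/4), BO (1/4); total 1/2.
P(BB | type B) = (1/4) / (1/2) = 1/2.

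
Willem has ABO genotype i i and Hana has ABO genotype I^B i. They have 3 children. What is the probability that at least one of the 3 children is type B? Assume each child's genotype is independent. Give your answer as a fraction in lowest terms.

7/8

ABO cross i i × I^B i → 1/2 O, 1/2 B.
So P(type B) = 1/2 per child.
P(none) = (1/2)^3 = 1/8; P(at least one) = 1 − 1/8 = 7/8.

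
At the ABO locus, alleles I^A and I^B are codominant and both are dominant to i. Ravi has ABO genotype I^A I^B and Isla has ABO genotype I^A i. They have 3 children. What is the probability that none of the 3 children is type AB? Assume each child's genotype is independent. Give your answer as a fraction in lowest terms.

27/64

ABO cross I^A I^B × I^A i → 1/2 A, 1/4 B, 1/4 AB.
So P(type AB) = 1/4 per child.
P(not type AB) = 3/4 for one child; (3/4)^3 = 27/64.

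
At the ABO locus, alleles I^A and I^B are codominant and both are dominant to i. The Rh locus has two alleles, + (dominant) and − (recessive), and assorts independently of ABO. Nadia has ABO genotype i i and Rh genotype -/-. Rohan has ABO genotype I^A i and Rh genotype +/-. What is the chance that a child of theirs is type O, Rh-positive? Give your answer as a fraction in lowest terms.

1/4

ABO cross i i × I^A i → offspring phenotypes: 1/2 O, 1/2 A.
Rh cross -/- × +/- → 1/2 Rh+, 1/2 Rh-.
Independent loci: P(type O, Rh-positive) = 1/2 × 1/2 = 1/4.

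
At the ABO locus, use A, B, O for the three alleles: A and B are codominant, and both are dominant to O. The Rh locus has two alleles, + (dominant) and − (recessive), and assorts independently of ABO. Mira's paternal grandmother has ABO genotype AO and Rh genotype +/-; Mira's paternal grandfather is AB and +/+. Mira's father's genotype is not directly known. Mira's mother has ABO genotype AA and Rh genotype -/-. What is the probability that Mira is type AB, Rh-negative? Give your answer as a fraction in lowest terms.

1/16

Mira's father's ABO genotype from AO × AB: 1/4 AA, 1/4 AB, 1/4 AO, 1/4 BO.
Crossing each possibility with the mother AA and summing P(type AB): 1/4·0 + 1/4·1/2 + 1/4·0 + 1/4·1/2 = 1/4.
Similarly for Rh via the father's Rh distribution: P(Rh-) = 1/4.
Independent loci: 1/4 × 1/4 = 1/16.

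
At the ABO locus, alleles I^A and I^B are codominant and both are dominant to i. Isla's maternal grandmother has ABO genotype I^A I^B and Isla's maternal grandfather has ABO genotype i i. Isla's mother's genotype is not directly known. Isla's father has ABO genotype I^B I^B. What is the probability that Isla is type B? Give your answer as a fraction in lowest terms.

3/4

Isla's mother's ABO genotype from I^A I^B × i i: 1/2 I^A i, 1/2 I^B i.
Crossing each possibility with the father I^B I^B and summing P(type B): 1/2·1/2 + 1/2·1 = 3/4.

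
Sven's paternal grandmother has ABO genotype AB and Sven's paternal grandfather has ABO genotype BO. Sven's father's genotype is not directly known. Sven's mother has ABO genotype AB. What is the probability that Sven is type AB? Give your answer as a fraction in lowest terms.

3/8

Sven's father's ABO genotype from AB × BO: 1/4 AB, 1/4 AO, 1/4 BB, 1/4 BO.
Crossing each possibility with the mother AB and summing P(type AB): 1/4·1/2 + 1/4·1/4 + 1/4·1/2 + 1/4·1/4 = 3/8.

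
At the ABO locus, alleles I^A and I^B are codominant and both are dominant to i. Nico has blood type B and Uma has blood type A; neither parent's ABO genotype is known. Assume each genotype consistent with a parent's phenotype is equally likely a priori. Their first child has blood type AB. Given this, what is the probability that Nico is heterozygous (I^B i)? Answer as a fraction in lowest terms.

Possible genotypes: Nico ∈ {I^B I^B, I^B i}; Uma ∈ {I^A I^A, I^A i}.
Weight each parental genotype pair by prior × P(type-AB child):
  I^B I^B × I^A I^A: posterior weight 4/9.
  I^B I^B × I^A i: posterior weight 2/9.
  I^B i × I^A I^A: posterior weight 2/9.
  I^B i × I^A i: posterior weight 1/9.
Sum the posterior weight over pairs where Nico is I^B i: 1/3.

1/3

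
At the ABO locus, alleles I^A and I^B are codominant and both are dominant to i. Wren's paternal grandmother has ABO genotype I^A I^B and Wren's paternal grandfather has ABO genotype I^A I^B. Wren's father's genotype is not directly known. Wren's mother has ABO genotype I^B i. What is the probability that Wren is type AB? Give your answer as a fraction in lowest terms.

1/4

Wren's father's ABO genotype from I^A I^B × I^A I^B: 1/4 I^A I^A, 1/2 I^A I^B, 1/4 I^B I^B.
Crossing each possibility with the mother I^B i and summing P(type AB): 1/4·1/2 + 1/2·1/4 + 1/4·0 = 1/4.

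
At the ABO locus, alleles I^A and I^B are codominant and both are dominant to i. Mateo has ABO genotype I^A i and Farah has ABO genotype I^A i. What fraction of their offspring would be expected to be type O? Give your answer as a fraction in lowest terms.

ABO cross I^A i × I^A i → offspring phenotypes: 1/4 O, 3/4 A.
So P(type O) = 1/4.

1/4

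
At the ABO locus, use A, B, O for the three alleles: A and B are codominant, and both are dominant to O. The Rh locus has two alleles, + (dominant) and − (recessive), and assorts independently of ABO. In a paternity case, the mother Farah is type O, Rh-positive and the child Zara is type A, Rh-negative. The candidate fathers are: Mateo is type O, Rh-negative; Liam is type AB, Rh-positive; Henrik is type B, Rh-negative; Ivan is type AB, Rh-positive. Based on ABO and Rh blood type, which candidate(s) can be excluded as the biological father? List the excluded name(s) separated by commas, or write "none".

A candidate is excluded only if no genotype consistent with his phenotype could produce a type A, Rh-negative child with a type O, Rh-positive mother.
Mateo (type O, Rh-): no genotype consistent with that phenotype can produce a type-A Rh- child with a type-O mother.
Henrik (type B, Rh-): no genotype consistent with that phenotype can produce a type-A Rh- child with a type-O mother.

Mateo, Henrik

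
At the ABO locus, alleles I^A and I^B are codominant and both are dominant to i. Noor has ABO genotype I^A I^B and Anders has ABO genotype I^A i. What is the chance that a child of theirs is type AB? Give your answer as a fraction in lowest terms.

1/4

ABO cross I^A I^B × I^A i → offspring phenotypes: 1/2 A, 1/4 B, 1/4 AB.
So P(type AB) = 1/4.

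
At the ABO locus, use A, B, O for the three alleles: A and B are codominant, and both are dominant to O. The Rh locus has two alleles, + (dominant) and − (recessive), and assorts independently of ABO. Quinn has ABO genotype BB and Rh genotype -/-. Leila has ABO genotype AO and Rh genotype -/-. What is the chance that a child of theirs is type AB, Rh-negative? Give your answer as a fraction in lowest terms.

ABO cross BB × AO → offspring phenotypes: 1/2 B, 1/2 AB.
Rh cross -/- × -/- → 1 Rh-.
Independent loci: P(type AB, Rh-negative) = 1/2 × 1 = 1/2.

1/2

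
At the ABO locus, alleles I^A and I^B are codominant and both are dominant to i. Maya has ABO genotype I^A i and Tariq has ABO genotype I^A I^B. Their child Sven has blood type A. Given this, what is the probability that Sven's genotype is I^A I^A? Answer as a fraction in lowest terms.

1/2

Cross I^A i × I^A I^B → 1/4 I^A I^A, 1/4 I^A I^B, 1/4 I^A i, 1/4 I^B i.
Type-A genotypes among offspring: I^A I^A (1/4), I^A i (1/4); total 1/2.
P(I^A I^A | type A) = (1/4) / (1/2) = 1/2.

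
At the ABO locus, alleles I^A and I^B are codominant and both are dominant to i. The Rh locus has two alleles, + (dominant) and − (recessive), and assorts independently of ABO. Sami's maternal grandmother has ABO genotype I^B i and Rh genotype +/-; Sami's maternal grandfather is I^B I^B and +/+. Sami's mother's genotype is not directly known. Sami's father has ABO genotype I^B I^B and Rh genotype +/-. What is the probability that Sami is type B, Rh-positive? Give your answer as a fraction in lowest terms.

7/8

Sami's mother's ABO genotype from I^B i × I^B I^B: 1/2 I^B I^B, 1/2 I^B i.
Crossing each possibility with the father I^B I^B and summing P(type B): 1/2·1 + 1/2·1 = 1.
Similarly for Rh via the mother's Rh distribution: P(Rh+) = 7/8.
Independent loci: 1 × 7/8 = 7/8.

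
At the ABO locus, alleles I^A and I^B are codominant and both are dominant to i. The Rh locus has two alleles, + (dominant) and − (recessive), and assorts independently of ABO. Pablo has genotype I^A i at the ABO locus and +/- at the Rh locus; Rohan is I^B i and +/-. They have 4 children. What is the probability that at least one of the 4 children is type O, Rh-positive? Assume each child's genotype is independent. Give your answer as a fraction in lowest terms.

36975/65536

ABO cross I^A i × I^B i → 1/4 O, 1/4 A, 1/4 B, 1/4 AB.
Rh cross +/- × +/- → 3/4 Rh+, 1/4 Rh-; so P(type O, Rh-positive) = 1/4 × 3/4 = 3/16 per child.
P(none) = (13/16)^4 = 28561/65536; P(at least one) = 1 − 28561/65536 = 36975/65536.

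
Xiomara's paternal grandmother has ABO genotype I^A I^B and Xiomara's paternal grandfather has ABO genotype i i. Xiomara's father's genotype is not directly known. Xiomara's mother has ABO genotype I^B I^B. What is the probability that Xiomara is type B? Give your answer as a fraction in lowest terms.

3/4

Xiomara's father's ABO genotype from I^A I^B × i i: 1/2 I^A i, 1/2 I^B i.
Crossing each possibility with the mother I^B I^B and summing P(type B): 1/2·1/2 + 1/2·1 = 3/4.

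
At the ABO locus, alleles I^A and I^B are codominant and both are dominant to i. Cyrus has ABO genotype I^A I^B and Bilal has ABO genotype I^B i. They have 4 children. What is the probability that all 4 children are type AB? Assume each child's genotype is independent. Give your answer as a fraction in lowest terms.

ABO cross I^A I^B × I^B i → 1/4 A, 1/2 B, 1/4 AB.
So P(type AB) = 1/4 per child.
All 4 independent: (1/4)^4 = 1/256.

1/256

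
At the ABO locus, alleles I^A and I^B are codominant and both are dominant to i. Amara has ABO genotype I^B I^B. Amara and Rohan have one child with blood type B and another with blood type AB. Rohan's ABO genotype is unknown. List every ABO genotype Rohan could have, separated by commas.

For each candidate genotype of Rohan, check whether crossing it with I^B I^B can produce every observed child phenotype.
  I^A I^A → possible child types {AB} ✗
  I^A I^B → possible child types {B, AB} ✓
  I^A i → possible child types {B, AB} ✓
  I^B I^B → possible child types {B} ✗
  I^B i → possible child types {B} ✗
  i i → possible child types {B} ✗

I^A I^B, I^A i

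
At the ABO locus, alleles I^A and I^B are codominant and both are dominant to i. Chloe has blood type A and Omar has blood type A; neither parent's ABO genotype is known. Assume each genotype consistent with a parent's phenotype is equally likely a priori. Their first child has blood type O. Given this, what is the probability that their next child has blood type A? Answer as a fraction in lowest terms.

3/4

Possible genotypes: Chloe ∈ {I^A I^A, I^A i}; Omar ∈ {I^A I^A, I^A i}.
Weight each parental genotype pair by prior × P(type-O child):
  I^A i × I^A i: posterior weight 1; P(next child type A) = 3/4.
Weighted sum = 3/4.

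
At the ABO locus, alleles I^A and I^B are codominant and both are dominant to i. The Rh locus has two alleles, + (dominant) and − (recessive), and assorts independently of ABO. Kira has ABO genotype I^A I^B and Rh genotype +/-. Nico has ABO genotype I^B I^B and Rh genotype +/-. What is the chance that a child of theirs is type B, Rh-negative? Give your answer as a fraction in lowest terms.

ABO cross I^A I^B × I^B I^B → offspring phenotypes: 1/2 B, 1/2 AB.
Rh cross +/- × +/- → 3/4 Rh+, 1/4 Rh-.
Independent loci: P(type B, Rh-negative) = 1/2 × 1/4 = 1/8.

1/8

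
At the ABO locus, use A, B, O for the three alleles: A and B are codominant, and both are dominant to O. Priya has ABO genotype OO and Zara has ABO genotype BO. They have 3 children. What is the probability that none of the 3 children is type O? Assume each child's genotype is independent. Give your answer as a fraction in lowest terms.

1/8

ABO cross OO × BO → 1/2 O, 1/2 B.
So P(type O) = 1/2 per child.
P(not type O) = 1/2 for one child; (1/2)^3 = 1/8.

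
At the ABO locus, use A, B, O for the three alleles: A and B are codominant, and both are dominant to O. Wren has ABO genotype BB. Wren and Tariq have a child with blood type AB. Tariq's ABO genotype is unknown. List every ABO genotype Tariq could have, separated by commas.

AA, AB, AO

For each candidate genotype of Tariq, check whether crossing it with BB can produce every observed child phenotype.
  AA → possible child types {AB} ✓
  AB → possible child types {B, AB} ✓
  AO → possible child types {B, AB} ✓
  BB → possible child types {B} ✗
  BO → possible child types {B} ✗
  OO → possible child types {B} ✗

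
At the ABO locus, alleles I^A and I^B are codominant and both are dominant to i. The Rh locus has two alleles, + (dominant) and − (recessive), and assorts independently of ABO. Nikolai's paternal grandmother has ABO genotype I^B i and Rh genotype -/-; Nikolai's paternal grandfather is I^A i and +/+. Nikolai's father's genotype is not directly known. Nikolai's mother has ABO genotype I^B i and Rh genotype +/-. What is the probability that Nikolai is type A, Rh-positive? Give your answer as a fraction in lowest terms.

3/32

Nikolai's father's ABO genotype from I^B i × I^A i: 1/4 I^A I^B, 1/4 I^A i, 1/4 I^B i, 1/4 i i.
Crossing each possibility with the mother I^B i and summing P(type A): 1/4·1/4 + 1/4·1/4 + 1/4·0 + 1/4·0 = 1/8.
Similarly for Rh via the father's Rh distribution: P(Rh+) = 3/4.
Independent loci: 1/8 × 3/4 = 3/32.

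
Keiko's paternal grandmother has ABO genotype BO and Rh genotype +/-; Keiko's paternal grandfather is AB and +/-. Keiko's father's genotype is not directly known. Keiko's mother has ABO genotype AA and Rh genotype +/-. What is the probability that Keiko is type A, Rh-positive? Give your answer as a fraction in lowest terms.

3/8

Keiko's father's ABO genotype from BO × AB: 1/4 AB, 1/4 AO, 1/4 BB, 1/4 BO.
Crossing each possibility with the mother AA and summing P(type A): 1/4·1/2 + 1/4·1 + 1/4·0 + 1/4·1/2 = 1/2.
Similarly for Rh via the father's Rh distribution: P(Rh+) = 3/4.
Independent loci: 1/2 × 3/4 = 3/8.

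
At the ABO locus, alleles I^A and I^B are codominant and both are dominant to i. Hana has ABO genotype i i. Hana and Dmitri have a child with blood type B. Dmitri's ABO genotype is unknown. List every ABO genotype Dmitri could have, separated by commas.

I^A I^B, I^B I^B, I^B i

For each candidate genotype of Dmitri, check whether crossing it with i i can produce every observed child phenotype.
  I^A I^A → possible child types {A} ✗
  I^A I^B → possible child types {A, B} ✓
  I^A i → possible child types {O, A} ✗
  I^B I^B → possible child types {B} ✓
  I^B i → possible child types {O, B} ✓
  i i → possible child types {O} ✗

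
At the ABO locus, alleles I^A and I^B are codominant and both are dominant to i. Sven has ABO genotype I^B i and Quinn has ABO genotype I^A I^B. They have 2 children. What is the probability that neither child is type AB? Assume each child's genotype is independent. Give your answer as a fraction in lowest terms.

ABO cross I^B i × I^A I^B → 1/4 A, 1/2 B, 1/4 AB.
So P(type AB) = 1/4 per child.
P(not type AB) = 3/4 for one child; (3/4)^2 = 9/16.

9/16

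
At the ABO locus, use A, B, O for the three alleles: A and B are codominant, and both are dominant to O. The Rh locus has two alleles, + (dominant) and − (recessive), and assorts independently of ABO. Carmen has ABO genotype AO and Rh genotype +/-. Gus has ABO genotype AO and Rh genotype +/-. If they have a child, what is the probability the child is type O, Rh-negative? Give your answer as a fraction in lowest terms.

ABO cross AO × AO → offspring phenotypes: 1/4 O, 3/4 A.
Rh cross +/- × +/- → 3/4 Rh+, 1/4 Rh-.
Independent loci: P(type O, Rh-negative) = 1/4 × 1/4 = 1/16.

1/16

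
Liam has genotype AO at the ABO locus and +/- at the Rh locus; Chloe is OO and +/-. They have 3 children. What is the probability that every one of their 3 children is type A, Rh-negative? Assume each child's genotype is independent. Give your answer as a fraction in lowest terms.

ABO cross AO × OO → 1/2 O, 1/2 A.
Rh cross +/- × +/- → 3/4 Rh+, 1/4 Rh-; so P(type A, Rh-negative) = 1/2 × 1/4 = 1/8 per child.
All 3 independent: (1/8)^3 = 1/512.

1/512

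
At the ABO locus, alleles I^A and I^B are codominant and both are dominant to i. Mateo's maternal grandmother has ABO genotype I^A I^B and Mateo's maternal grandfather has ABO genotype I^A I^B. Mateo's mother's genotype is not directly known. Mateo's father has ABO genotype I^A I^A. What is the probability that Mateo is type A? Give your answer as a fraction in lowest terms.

1/2

Mateo's mother's ABO genotype from I^A I^B × I^A I^B: 1/4 I^A I^A, 1/2 I^A I^B, 1/4 I^B I^B.
Crossing each possibility with the father I^A I^A and summing P(type A): 1/4·1 + 1/2·1/2 + 1/4·0 = 1/2.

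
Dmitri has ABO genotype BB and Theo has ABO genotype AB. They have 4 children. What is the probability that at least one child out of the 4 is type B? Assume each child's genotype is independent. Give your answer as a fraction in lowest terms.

15/16

ABO cross BB × AB → 1/2 B, 1/2 AB.
So P(type B) = 1/2 per child.
P(none) = (1/2)^4 = 1/16; P(at least one) = 1 − 1/16 = 15/16.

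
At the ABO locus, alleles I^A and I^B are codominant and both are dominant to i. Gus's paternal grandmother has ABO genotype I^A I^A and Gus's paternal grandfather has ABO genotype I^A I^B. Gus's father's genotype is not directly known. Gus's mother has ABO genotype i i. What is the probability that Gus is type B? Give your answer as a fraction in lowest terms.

1/4

Gus's father's ABO genotype from I^A I^A × I^A I^B: 1/2 I^A I^A, 1/2 I^A I^B.
Crossing each possibility with the mother i i and summing P(type B): 1/2·0 + 1/2·1/2 = 1/4.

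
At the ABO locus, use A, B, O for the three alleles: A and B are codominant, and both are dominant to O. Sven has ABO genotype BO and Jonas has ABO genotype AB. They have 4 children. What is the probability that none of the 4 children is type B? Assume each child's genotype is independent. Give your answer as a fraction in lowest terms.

1/16

ABO cross BO × AB → 1/4 A, 1/2 B, 1/4 AB.
So P(type B) = 1/2 per child.
P(not type B) = 1/2 for one child; (1/2)^4 = 1/16.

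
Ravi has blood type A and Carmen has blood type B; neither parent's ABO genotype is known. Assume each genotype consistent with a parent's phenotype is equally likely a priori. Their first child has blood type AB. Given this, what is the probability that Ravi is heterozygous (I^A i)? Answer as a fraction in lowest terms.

Possible genotypes: Ravi ∈ {I^A I^A, I^A i}; Carmen ∈ {I^B I^B, I^B i}.
Weight each parental genotype pair by prior × P(type-AB child):
  I^A I^A × I^B I^B: posterior weight 4/9.
  I^A I^A × I^B i: posterior weight 2/9.
  I^A i × I^B I^B: posterior weight 2/9.
  I^A i × I^B i: posterior weight 1/9.
Sum the posterior weight over pairs where Ravi is I^A i: 1/3.

1/3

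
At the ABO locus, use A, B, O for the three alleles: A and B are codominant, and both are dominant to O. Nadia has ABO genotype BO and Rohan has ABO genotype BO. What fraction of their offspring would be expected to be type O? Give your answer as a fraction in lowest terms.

1/4

ABO cross BO × BO → offspring phenotypes: 1/4 O, 3/4 B.
So P(type O) = 1/4.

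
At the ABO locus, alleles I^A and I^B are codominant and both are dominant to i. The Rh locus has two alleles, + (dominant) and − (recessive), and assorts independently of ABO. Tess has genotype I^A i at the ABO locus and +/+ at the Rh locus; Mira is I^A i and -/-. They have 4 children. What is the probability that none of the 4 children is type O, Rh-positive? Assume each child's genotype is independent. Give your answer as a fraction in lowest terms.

81/256

ABO cross I^A i × I^A i → 1/4 O, 3/4 A.
Rh cross +/+ × -/- → 1 Rh+; so P(type O, Rh-positive) = 1/4 × 1 = 1/4 per child.
P(not type O, Rh-positive) = 3/4 for one child; (3/4)^4 = 81/256.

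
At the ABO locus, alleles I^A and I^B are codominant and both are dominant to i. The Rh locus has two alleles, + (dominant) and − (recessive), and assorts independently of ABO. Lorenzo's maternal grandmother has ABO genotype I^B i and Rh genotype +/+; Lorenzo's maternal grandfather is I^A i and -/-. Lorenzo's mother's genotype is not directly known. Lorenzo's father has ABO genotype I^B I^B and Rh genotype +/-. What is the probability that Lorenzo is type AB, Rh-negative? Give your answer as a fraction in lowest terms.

Lorenzo's mother's ABO genotype from I^B i × I^A i: 1/4 I^A I^B, 1/4 I^A i, 1/4 I^B i, 1/4 i i.
Crossing each possibility with the father I^B I^B and summing P(type AB): 1/4·1/2 + 1/4·1/2 + 1/4·0 + 1/4·0 = 1/4.
Similarly for Rh via the mother's Rh distribution: P(Rh-) = 1/4.
Independent loci: 1/4 × 1/4 = 1/16.

1/16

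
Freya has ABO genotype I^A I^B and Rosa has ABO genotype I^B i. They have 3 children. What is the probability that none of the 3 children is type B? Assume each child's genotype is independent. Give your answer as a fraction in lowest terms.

ABO cross I^A I^B × I^B i → 1/4 A, 1/2 B, 1/4 AB.
So P(type B) = 1/2 per child.
P(not type B) = 1/2 for one child; (1/2)^3 = 1/8.

1/8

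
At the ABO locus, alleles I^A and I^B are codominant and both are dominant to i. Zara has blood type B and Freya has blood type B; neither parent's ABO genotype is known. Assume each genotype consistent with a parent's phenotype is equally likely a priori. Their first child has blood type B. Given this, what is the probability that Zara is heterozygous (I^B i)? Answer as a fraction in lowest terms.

7/15

Possible genotypes: Zara ∈ {I^B I^B, I^B i}; Freya ∈ {I^B I^B, I^B i}.
Weight each parental genotype pair by prior × P(type-B child):
  I^B I^B × I^B I^B: posterior weight 4/15.
  I^B I^B × I^B i: posterior weight 4/15.
  I^B i × I^B I^B: posterior weight 4/15.
  I^B i × I^B i: posterior weight 1/5.
Sum the posterior weight over pairs where Zara is I^B i: 7/15.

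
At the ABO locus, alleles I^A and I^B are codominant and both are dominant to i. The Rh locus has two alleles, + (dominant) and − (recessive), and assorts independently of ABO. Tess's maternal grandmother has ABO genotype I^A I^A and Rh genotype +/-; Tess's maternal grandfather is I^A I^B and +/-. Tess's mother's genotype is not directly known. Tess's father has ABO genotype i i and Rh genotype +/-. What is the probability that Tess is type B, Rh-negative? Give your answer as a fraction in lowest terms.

Tess's mother's ABO genotype from I^A I^A × I^A I^B: 1/2 I^A I^A, 1/2 I^A I^B.
Crossing each possibility with the father i i and summing P(type B): 1/2·0 + 1/2·1/2 = 1/4.
Similarly for Rh via the mother's Rh distribution: P(Rh-) = 1/4.
Independent loci: 1/4 × 1/4 = 1/16.

1/16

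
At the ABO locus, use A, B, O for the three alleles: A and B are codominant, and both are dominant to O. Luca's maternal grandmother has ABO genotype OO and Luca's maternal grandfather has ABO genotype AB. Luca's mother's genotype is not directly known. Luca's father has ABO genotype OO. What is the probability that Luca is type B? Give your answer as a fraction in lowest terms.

1/4

Luca's mother's ABO genotype from OO × AB: 1/2 AO, 1/2 BO.
Crossing each possibility with the father OO and summing P(type B): 1/2·0 + 1/2·1/2 = 1/4.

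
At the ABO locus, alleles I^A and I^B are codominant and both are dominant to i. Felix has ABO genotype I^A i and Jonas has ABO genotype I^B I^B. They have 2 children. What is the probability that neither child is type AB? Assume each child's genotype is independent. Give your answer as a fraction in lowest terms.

ABO cross I^A i × I^B I^B → 1/2 B, 1/2 AB.
So P(type AB) = 1/2 per child.
P(not type AB) = 1/2 for one child; (1/2)^2 = 1/4.

1/4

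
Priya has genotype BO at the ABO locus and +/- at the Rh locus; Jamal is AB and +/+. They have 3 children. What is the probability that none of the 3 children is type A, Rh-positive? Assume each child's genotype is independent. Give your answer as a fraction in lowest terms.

27/64

ABO cross BO × AB → 1/4 A, 1/2 B, 1/4 AB.
Rh cross +/- × +/+ → 1 Rh+; so P(type A, Rh-positive) = 1/4 × 1 = 1/4 per child.
P(not type A, Rh-positive) = 3/4 for one child; (3/4)^3 = 27/64.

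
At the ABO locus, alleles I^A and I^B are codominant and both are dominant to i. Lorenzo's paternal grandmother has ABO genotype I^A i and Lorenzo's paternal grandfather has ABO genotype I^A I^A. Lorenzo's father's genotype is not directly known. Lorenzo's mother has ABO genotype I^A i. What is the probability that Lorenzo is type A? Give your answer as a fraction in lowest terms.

7/8

Lorenzo's father's ABO genotype from I^A i × I^A I^A: 1/2 I^A I^A, 1/2 I^A i.
Crossing each possibility with the mother I^A i and summing P(type A): 1/2·1 + 1/2·3/4 = 7/8.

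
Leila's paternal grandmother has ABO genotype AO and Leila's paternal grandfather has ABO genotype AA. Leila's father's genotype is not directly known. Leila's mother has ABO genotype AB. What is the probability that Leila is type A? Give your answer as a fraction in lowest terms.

Leila's father's ABO genotype from AO × AA: 1/2 AA, 1/2 AO.
Crossing each possibility with the mother AB and summing P(type A): 1/2·1/2 + 1/2·1/2 = 1/2.

1/2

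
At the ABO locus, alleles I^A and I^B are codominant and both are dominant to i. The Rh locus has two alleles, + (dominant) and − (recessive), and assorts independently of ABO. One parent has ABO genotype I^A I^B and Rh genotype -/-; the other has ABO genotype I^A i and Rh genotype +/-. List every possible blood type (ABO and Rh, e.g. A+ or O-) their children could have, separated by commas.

A+, A-, B+, B-, AB+, AB-

Gametes from I^A I^B × I^A i give offspring ABO genotypes I^A I^A, I^A I^B, I^A i, I^B i, i.e. phenotypes A, B, AB.
Rh cross -/- × +/- → phenotypes Rh+, Rh-.
Combining independently: A+, A-, B+, B-, AB+, AB-.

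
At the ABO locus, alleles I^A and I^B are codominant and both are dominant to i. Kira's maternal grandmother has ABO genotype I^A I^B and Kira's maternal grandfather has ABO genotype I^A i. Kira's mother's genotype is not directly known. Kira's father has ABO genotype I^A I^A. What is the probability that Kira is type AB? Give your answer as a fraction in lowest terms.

Kira's mother's ABO genotype from I^A I^B × I^A i: 1/4 I^A I^A, 1/4 I^A I^B, 1/4 I^A i, 1/4 I^B i.
Crossing each possibility with the father I^A I^A and summing P(type AB): 1/4·0 + 1/4·1/2 + 1/4·0 + 1/4·1/2 = 1/4.

1/4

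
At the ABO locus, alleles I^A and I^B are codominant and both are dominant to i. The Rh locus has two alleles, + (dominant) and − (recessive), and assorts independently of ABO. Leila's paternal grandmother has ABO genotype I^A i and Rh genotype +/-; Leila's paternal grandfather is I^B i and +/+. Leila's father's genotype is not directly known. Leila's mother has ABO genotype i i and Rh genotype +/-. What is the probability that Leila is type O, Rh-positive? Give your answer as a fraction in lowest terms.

Leila's father's ABO genotype from I^A i × I^B i: 1/4 I^A I^B, 1/4 I^A i, 1/4 I^B i, 1/4 i i.
Crossing each possibility with the mother i i and summing P(type O): 1/4·0 + 1/4·1/2 + 1/4·1/2 + 1/4·1 = 1/2.
Similarly for Rh via the father's Rh distribution: P(Rh+) = 7/8.
Independent loci: 1/2 × 7/8 = 7/16.

7/16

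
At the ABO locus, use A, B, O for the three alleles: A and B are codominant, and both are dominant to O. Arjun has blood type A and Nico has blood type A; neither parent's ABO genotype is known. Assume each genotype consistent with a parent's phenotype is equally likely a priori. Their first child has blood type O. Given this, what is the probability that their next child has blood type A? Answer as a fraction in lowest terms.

3/4

Possible genotypes: Arjun ∈ {AA, AO}; Nico ∈ {AA, AO}.
Weight each parental genotype pair by prior × P(type-O child):
  AO × AO: posterior weight 1; P(next child type A) = 3/4.
Weighted sum = 3/4.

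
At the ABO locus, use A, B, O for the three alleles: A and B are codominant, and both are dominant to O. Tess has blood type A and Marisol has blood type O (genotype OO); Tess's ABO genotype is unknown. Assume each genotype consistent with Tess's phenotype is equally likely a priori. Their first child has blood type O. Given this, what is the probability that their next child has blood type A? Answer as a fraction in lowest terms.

Possible genotypes: Tess ∈ {AA, AO}; Marisol ∈ {OO}.
Weight each parental genotype pair by prior × P(type-O child):
  AO × OO: posterior weight 1; P(next child type A) = 1/2.
Weighted sum = 1/2.

1/2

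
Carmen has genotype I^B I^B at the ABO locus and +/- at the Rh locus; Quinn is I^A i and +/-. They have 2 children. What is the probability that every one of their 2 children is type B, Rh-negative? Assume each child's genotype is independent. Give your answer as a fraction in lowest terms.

ABO cross I^B I^B × I^A i → 1/2 B, 1/2 AB.
Rh cross +/- × +/- → 3/4 Rh+, 1/4 Rh-; so P(type B, Rh-negative) = 1/2 × 1/4 = 1/8 per child.
All 2 independent: (1/8)^2 = 1/64.

1/64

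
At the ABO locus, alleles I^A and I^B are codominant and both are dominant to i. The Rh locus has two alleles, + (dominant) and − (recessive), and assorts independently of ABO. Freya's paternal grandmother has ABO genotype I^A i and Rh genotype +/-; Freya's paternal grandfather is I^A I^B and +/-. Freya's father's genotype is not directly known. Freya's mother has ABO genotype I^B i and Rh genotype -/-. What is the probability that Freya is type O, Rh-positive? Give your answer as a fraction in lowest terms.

Freya's father's ABO genotype from I^A i × I^A I^B: 1/4 I^A I^A, 1/4 I^A I^B, 1/4 I^A i, 1/4 I^B i.
Crossing each possibility with the mother I^B i and summing P(type O): 1/4·0 + 1/4·0 + 1/4·1/4 + 1/4·1/4 = 1/8.
Similarly for Rh via the father's Rh distribution: P(Rh+) = 1/2.
Independent loci: 1/8 × 1/2 = 1/16.

1/16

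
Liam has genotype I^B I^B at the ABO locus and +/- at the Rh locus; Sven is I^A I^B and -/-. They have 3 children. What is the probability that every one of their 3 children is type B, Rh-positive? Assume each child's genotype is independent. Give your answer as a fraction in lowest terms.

1/64

ABO cross I^B I^B × I^A I^B → 1/2 B, 1/2 AB.
Rh cross +/- × -/- → 1/2 Rh+, 1/2 Rh-; so P(type B, Rh-positive) = 1/2 × 1/2 = 1/4 per child.
All 3 independent: (1/4)^3 = 1/64.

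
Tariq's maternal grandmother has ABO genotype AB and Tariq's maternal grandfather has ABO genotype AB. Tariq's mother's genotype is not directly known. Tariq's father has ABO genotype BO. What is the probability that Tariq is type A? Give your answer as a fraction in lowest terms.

1/4

Tariq's mother's ABO genotype from AB × AB: 1/4 AA, 1/2 AB, 1/4 BB.
Crossing each possibility with the father BO and summing P(type A): 1/4·1/2 + 1/2·1/4 + 1/4·0 = 1/4.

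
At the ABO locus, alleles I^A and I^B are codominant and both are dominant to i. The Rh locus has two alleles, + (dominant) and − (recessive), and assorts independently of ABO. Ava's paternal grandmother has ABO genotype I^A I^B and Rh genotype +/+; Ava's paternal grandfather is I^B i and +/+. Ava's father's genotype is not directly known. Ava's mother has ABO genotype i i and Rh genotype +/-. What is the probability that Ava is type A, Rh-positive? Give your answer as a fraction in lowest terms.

Ava's father's ABO genotype from I^A I^B × I^B i: 1/4 I^A I^B, 1/4 I^A i, 1/4 I^B I^B, 1/4 I^B i.
Crossing each possibility with the mother i i and summing P(type A): 1/4·1/2 + 1/4·1/2 + 1/4·0 + 1/4·0 = 1/4.
Similarly for Rh via the father's Rh distribution: P(Rh+) = 1.
Independent loci: 1/4 × 1 = 1/4.

1/4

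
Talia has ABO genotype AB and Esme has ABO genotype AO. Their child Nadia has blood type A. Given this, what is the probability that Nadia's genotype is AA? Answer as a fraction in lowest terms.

Cross AB × AO → 1/4 AA, 1/4 AB, 1/4 AO, 1/4 BO.
Type-A genotypes among offspring: AA (1/4), AO (1/4); total 1/2.
P(AA | type A) = (1/4) / (1/2) = 1/2.

1/2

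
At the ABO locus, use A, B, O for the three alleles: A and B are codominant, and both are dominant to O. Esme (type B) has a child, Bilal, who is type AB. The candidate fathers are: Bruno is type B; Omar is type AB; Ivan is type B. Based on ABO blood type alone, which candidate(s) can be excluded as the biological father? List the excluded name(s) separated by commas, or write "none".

A candidate is excluded only if no genotype consistent with his phenotype could produce a type AB child with a type B mother.
Bruno (type B): no genotype consistent with that phenotype can produce a type-AB child with a type-B mother.
Ivan (type B): no genotype consistent with that phenotype can produce a type-AB child with a type-B mother.

Bruno, Ivan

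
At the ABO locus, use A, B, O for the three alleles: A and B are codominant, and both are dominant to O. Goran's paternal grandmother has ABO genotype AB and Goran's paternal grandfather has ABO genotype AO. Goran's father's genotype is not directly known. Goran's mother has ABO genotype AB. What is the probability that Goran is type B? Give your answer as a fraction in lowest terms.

1/4

Goran's father's ABO genotype from AB × AO: 1/4 AA, 1/4 AB, 1/4 AO, 1/4 BO.
Crossing each possibility with the mother AB and summing P(type B): 1/4·0 + 1/4·1/4 + 1/4·1/4 + 1/4·1/2 = 1/4.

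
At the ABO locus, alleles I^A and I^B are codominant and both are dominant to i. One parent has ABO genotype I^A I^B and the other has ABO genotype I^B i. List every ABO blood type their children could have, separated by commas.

A, B, AB

Gametes from I^A I^B × I^B i give offspring ABO genotypes I^A I^B, I^A i, I^B I^B, I^B i, i.e. phenotypes A, B, AB.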